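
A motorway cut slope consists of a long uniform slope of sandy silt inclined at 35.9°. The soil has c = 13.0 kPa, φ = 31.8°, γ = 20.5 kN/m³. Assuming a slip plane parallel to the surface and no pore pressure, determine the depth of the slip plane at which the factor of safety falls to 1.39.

z = 2.50 m

Setting FS = 1.39 in FS = [c + γz cos²β tanφ] / [γz sinβ cosβ] and solving for z:
z = c / [γ cosβ (FS·sinβ − cosβ·tanφ)]
  = 13.0 / [20.5·cos35.9°·(1.39·sin35.9° − cos35.9°·tan31.8°)]
  = 13.0 / [20.5·0.8100·(1.39·0.5864 − 0.8100·0.6200)]
  = 13.0 / 5.1945 = 2.503 m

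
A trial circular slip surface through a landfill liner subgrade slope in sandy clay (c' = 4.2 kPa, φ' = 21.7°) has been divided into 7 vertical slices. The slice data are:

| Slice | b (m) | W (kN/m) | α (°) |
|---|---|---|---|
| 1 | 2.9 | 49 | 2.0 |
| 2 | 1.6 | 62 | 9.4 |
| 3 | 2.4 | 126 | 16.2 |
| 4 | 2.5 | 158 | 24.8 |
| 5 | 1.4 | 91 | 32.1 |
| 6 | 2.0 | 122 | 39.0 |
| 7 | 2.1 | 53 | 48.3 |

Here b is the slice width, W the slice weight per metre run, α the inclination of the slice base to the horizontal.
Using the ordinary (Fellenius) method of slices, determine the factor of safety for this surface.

FS = 1.09

Ordinary method of slices: FS = Σ[c'·Δl_i + (W_i cosα_i)·tanφ'] / Σ W_i sinα_i, with Δl_i = b_i / cosα_i.
Slice 1: Δl = 2.9/cos2.0° = 2.902 m; N'_1 = 49·cos2.0° = 49.0; c'Δl = 12.19; W sinα = 1.7
Slice 2: Δl = 1.6/cos9.4° = 1.622 m; N'_2 = 62·cos9.4° = 61.2; c'Δl = 6.81; W sinα = 10.1
Slice 3: Δl = 2.4/cos16.2° = 2.499 m; N'_3 = 126·cos16.2° = 121.0; c'Δl = 10.50; W sinα = 35.2
Slice 4: Δl = 2.5/cos24.8° = 2.754 m; N'_4 = 158·cos24.8° = 143.4; c'Δl = 11.57; W sinα = 66.3
Slice 5: Δl = 1.4/cos32.1° = 1.653 m; N'_5 = 91·cos32.1° = 77.1; c'Δl = 6.94; W sinα = 48.4
Slice 6: Δl = 2.0/cos39.0° = 2.574 m; N'_6 = 122·cos39.0° = 94.8; c'Δl = 10.81; W sinα = 76.8
Slice 7: Δl = 2.1/cos48.3° = 3.157 m; N'_7 = 53·cos48.3° = 35.3; c'Δl = 13.26; W sinα = 39.6
Σc'Δl = 72.1 kN/m; ΣN' = 581.7 kN/m; ΣW sinα = 278.0 kN/m
Resisting = 72.1 + 581.7·tan21.7° = 72.1 + 231.5 = 303.6 kN/m
FS = 303.6 / 278.0 = 1.092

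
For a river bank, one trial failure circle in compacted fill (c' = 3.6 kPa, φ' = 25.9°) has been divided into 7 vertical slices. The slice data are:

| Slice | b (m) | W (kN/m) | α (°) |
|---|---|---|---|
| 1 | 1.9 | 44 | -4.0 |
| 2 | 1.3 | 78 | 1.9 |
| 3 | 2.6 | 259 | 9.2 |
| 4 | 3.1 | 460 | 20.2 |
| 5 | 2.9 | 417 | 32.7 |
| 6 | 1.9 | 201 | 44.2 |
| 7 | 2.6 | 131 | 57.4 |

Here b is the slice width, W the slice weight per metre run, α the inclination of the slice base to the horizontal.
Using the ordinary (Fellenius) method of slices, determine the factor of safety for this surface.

Ordinary method of slices: FS = Σ[c'·Δl_i + (W_i cosα_i)·tanφ'] / Σ W_i sinα_i, with Δl_i = b_i / cosα_i.
Slice 1: Δl = 1.9/cos(-4.0°) = 1.905 m; N'_1 = 44·cos(-4.0°) = 43.9; c'Δl = 6.86; W sinα = -3.1
Slice 2: Δl = 1.3/cos1.9° = 1.301 m; N'_2 = 78·cos1.9° = 78.0; c'Δl = 4.68; W sinα = 2.6
Slice 3: Δl = 2.6/cos9.2° = 2.634 m; N'_3 = 259·cos9.2° = 255.7; c'Δl = 9.48; W sinα = 41.4
Slice 4: Δl = 3.1/cos20.2° = 3.303 m; N'_4 = 460·cos20.2° = 431.7; c'Δl = 11.89; W sinα = 158.8
Slice 5: Δl = 2.9/cos32.7° = 3.446 m; N'_5 = 417·cos32.7° = 350.9; c'Δl = 12.41; W sinα = 225.3
Slice 6: Δl = 1.9/cos44.2° = 2.650 m; N'_6 = 201·cos44.2° = 144.1; c'Δl = 9.54; W sinα = 140.1
Slice 7: Δl = 2.6/cos57.4° = 4.826 m; N'_7 = 131·cos57.4° = 70.6; c'Δl = 17.37; W sinα = 110.4
Σc'Δl = 72.2 kN/m; ΣN' = 1374.8 kN/m; ΣW sinα = 675.5 kN/m
Resisting = 72.2 + 1374.8·tan25.9° = 72.2 + 667.6 = 739.8 kN/m
FS = 739.8 / 675.5 = 1.095

FS = 1.10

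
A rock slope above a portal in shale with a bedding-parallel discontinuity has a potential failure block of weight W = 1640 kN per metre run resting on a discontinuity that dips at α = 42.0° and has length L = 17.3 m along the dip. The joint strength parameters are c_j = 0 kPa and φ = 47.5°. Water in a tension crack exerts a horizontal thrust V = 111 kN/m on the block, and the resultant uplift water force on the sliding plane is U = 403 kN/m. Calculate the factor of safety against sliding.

Resolving the block weight along and normal to the plane and applying the Mohr–Coulomb strength on the joint:
N' = W cosα − U − V sinα = 1640·cos42.0° − 403 − 111·sin42.0° = 741.5 kN/m
Driving force T = W sinα + V cosα = 1640·sin42.0° + 111·cos42.0° = 1179.9 kN/m
Resisting force R = c_j·L + N'·tanφ = 0·17.3 + 741.5·tan47.5° = 0.0 + 809.2 = 809.2 kN/m
FS = R / T = 809.2 / 1179.9 = 0.686

FS = 0.69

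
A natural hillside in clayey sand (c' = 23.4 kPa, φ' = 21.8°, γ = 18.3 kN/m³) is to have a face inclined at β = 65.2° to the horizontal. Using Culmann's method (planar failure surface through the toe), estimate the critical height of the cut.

Culmann's analysis gives the critical failure plane at α_cr = (β + φ')/2 = (65.2 + 21.8)/2 = 43.5°, and the critical height
H_c = (4c'/γ) · sinβ cosφ' / [1 − cos(β − φ')]
    = (4·23.4/18.3) · sin65.2°·cos21.8° / [1 − cos(43.4°)]
    = 5.115 · 0.9078·0.9285 / [1 − 0.7266]
    = 5.115 · 0.8429 / 0.2734
    = 15.77 m

H_c = 15.77 m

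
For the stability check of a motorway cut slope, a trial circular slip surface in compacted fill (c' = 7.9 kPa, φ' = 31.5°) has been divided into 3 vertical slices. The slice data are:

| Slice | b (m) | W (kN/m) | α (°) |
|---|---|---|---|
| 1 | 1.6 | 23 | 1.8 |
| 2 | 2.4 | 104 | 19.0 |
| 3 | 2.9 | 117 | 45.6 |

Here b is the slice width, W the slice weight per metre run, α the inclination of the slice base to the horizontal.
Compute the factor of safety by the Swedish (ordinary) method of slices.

Ordinary method of slices: FS = Σ[c'·Δl_i + (W_i cosα_i)·tanφ'] / Σ W_i sinα_i, with Δl_i = b_i / cosα_i.
Slice 1: Δl = 1.6/cos1.8° = 1.601 m; N'_1 = 23·cos1.8° = 23.0; c'Δl = 12.65; W sinα = 0.7
Slice 2: Δl = 2.4/cos19.0° = 2.538 m; N'_2 = 104·cos19.0° = 98.3; c'Δl = 20.05; W sinα = 33.9
Slice 3: Δl = 2.9/cos45.6° = 4.145 m; N'_3 = 117·cos45.6° = 81.9; c'Δl = 32.74; W sinα = 83.6
Σc'Δl = 65.4 kN/m; ΣN' = 203.2 kN/m; ΣW sinα = 118.2 kN/m
Resisting = 65.4 + 203.2·tan31.5° = 65.4 + 124.5 = 190.0 kN/m
FS = 190.0 / 118.2 = 1.607

FS = 1.61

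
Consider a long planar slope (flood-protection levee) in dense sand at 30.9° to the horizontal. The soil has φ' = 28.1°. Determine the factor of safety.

FS = 0.89

For a dry cohesionless infinite slope the factor of safety is FS = tanφ' / tanβ.
FS = tan28.1° / tan30.9° = 0.5340 / 0.5985 = 0.892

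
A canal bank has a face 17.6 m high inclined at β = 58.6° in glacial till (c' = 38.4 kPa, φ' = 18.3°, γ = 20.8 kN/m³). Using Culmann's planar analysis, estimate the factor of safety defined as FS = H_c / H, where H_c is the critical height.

H_c = (4c'/γ) · sinβ cosφ' / [1 − cos(β − φ')]
    = (4·38.4/20.8) · sin58.6°·cos18.3° / [1 − cos40.3°]
    = 7.385 · 0.8104 / 0.2373 = 25.22 m
FS = H_c / H = 25.22 / 17.6 = 1.433

FS = 1.43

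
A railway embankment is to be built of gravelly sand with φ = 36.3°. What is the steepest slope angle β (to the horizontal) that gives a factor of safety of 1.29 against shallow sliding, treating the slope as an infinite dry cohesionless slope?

β = 29.7°

For an infinite dry cohesionless slope FS = tanφ/tanβ, so tanβ = tanφ / FS.
tanβ = tan36.3° / 1.29 = 0.7346 / 1.29 = 0.5694
β = arctan(0.5694) = 29.66°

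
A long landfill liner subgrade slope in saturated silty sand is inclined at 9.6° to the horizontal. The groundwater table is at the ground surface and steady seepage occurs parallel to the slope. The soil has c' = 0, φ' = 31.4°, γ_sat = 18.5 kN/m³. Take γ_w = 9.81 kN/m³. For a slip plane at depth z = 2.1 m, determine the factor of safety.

FS = 1.70

With seepage parallel to the slope and the water table at the surface, the effective normal stress on the slip plane uses the buoyant unit weight γ' = γ_sat − γ_w while the driving shear stress uses γ_sat:
FS = [c' + γ' z cos²β tanφ'] / [γ_sat z sinβ cosβ]
(For c' = 0 this reduces to FS = (γ'/γ_sat)·tanφ'/tanβ.)
γ' = 18.5 − 9.81 = 8.69 kN/m³
Numerator = 0.0 + 8.69·2.1·cos²9.6°·tan31.4° = 0.0 + 8.69·2.1·0.9722·0.6104 = 10.829 kPa
Denominator = 18.5·2.1·sin9.6°·cos9.6° = 18.5·2.1·0.1668·0.9860 = 6.388 kPa
FS = 10.829 / 6.388 = 1.695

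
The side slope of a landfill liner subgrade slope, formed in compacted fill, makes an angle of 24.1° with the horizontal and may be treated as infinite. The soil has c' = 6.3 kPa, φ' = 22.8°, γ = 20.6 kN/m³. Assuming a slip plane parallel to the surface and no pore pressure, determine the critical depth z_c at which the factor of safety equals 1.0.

Setting FS = 1.00 in FS = [c' + γz cos²β tanφ'] / [γz sinβ cosβ] and solving for z:
z = c' / [γ cosβ (FS·sinβ − cosβ·tanφ')]
  = 6.3 / [20.6·cos24.1°·(1.00·sin24.1° − cos24.1°·tan22.8°)]
  = 6.3 / [20.6·0.9128·(1.00·0.4083 − 0.9128·0.4204)]
  = 6.3 / 0.4628 = 13.613 m

z_c = 13.61 m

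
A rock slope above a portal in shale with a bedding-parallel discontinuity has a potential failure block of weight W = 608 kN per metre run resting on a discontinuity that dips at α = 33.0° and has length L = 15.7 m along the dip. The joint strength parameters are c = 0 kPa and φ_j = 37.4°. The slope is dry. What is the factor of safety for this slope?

FS = 1.18

Resolving the block weight along and normal to the plane and applying the Mohr–Coulomb strength on the joint:
N' = W cosα = 608·cos33.0° = 509.9 kN/m
Driving force T = W sinα = 608·sin33.0° = 331.1 kN/m
Resisting force R = c·L + N'·tanφ_j = 0·15.7 + 509.9·tan37.4° = 0.0 + 389.9 = 389.9 kN/m
FS = R / T = 389.9 / 331.1 = 1.177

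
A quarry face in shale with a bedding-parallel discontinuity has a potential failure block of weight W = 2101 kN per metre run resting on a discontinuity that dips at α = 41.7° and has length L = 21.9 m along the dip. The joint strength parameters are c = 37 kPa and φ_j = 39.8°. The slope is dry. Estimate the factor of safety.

Resolving the block weight along and normal to the plane and applying the Mohr–Coulomb strength on the joint:
N' = W cosα = 2101·cos41.7° = 1568.7 kN/m
Driving force T = W sinα = 2101·sin41.7° = 1397.6 kN/m
Resisting force R = c·L + N'·tanφ_j = 37·21.9 + 1568.7·tan39.8° = 810.3 + 1307.0 = 2117.3 kN/m
FS = R / T = 2117.3 / 1397.6 = 1.515

FS = 1.51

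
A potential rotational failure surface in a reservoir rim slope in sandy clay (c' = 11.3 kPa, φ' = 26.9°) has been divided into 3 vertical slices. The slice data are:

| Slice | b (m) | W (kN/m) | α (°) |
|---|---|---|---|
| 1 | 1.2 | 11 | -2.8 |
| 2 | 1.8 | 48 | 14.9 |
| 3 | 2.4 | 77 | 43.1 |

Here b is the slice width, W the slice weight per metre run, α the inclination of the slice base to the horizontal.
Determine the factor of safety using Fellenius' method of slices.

Ordinary method of slices: FS = Σ[c'·Δl_i + (W_i cosα_i)·tanφ'] / Σ W_i sinα_i, with Δl_i = b_i / cosα_i.
Slice 1: Δl = 1.2/cos(-2.8°) = 1.201 m; N'_1 = 11·cos(-2.8°) = 11.0; c'Δl = 13.58; W sinα = -0.5
Slice 2: Δl = 1.8/cos14.9° = 1.863 m; N'_2 = 48·cos14.9° = 46.4; c'Δl = 21.05; W sinα = 12.3
Slice 3: Δl = 2.4/cos43.1° = 3.287 m; N'_3 = 77·cos43.1° = 56.2; c'Δl = 37.14; W sinα = 52.6
Σc'Δl = 71.8 kN/m; ΣN' = 113.6 kN/m; ΣW sinα = 64.4 kN/m
Resisting = 71.8 + 113.6·tan26.9° = 71.8 + 57.6 = 129.4 kN/m
FS = 129.4 / 64.4 = 2.009

FS = 2.01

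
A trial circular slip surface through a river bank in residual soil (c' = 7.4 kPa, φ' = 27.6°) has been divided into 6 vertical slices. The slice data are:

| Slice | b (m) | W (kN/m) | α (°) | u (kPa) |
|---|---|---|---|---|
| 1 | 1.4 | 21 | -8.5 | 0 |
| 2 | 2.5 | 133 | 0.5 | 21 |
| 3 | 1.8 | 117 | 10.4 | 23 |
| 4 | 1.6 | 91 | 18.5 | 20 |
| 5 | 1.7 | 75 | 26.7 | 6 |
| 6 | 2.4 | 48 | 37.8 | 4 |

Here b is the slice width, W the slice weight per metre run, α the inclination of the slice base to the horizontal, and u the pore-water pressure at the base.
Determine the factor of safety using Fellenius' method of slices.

Ordinary method of slices: FS = Σ[c'·Δl_i + (W_i cosα_i − u_i·Δl_i)·tanφ'] / Σ W_i sinα_i, with Δl_i = b_i / cosα_i.
Slice 1: Δl = 1.4/cos(-8.5°) = 1.416 m; N'_1 = 21·cos(-8.5°) − 0·1.416 = 20.8; c'Δl = 10.48; W sinα = -3.1
Slice 2: Δl = 2.5/cos0.5° = 2.500 m; N'_2 = 133·cos0.5° − 21·2.500 = 80.5; c'Δl = 18.50; W sinα = 1.2
Slice 3: Δl = 1.8/cos10.4° = 1.830 m; N'_3 = 117·cos10.4° − 23·1.830 = 73.0; c'Δl = 13.54; W sinα = 21.1
Slice 4: Δl = 1.6/cos18.5° = 1.687 m; N'_4 = 91·cos18.5° − 20·1.687 = 52.6; c'Δl = 12.49; W sinα = 28.9
Slice 5: Δl = 1.7/cos26.7° = 1.903 m; N'_5 = 75·cos26.7° − 6·1.903 = 55.6; c'Δl = 14.08; W sinα = 33.7
Slice 6: Δl = 2.4/cos37.8° = 3.037 m; N'_6 = 48·cos37.8° − 4·3.037 = 25.8; c'Δl = 22.48; W sinα = 29.4
Σc'Δl = 91.6 kN/m; ΣN' = 308.2 kN/m; ΣW sinα = 111.2 kN/m
Resisting = 91.6 + 308.2·tan27.6° = 91.6 + 161.1 = 252.7 kN/m
FS = 252.7 / 111.2 = 2.273

FS = 2.27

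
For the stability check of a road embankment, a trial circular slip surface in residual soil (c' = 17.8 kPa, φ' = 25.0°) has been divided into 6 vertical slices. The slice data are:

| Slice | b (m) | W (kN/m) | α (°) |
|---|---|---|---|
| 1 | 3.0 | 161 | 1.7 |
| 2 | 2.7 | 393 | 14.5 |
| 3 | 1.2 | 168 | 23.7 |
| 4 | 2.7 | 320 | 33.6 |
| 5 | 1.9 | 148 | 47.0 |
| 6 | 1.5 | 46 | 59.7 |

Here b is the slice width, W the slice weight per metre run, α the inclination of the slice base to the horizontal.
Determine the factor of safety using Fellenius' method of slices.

FS = 1.60

Ordinary method of slices: FS = Σ[c'·Δl_i + (W_i cosα_i)·tanφ'] / Σ W_i sinα_i, with Δl_i = b_i / cosα_i.
Slice 1: Δl = 3.0/cos1.7° = 3.001 m; N'_1 = 161·cos1.7° = 160.9; c'Δl = 53.42; W sinα = 4.8
Slice 2: Δl = 2.7/cos14.5° = 2.789 m; N'_2 = 393·cos14.5° = 380.5; c'Δl = 49.64; W sinα = 98.4
Slice 3: Δl = 1.2/cos23.7° = 1.311 m; N'_3 = 168·cos23.7° = 153.8; c'Δl = 23.33; W sinα = 67.5
Slice 4: Δl = 2.7/cos33.6° = 3.242 m; N'_4 = 320·cos33.6° = 266.5; c'Δl = 57.70; W sinα = 177.1
Slice 5: Δl = 1.9/cos47.0° = 2.786 m; N'_5 = 148·cos47.0° = 100.9; c'Δl = 49.59; W sinα = 108.2
Slice 6: Δl = 1.5/cos59.7° = 2.973 m; N'_6 = 46·cos59.7° = 23.2; c'Δl = 52.92; W sinα = 39.7
Σc'Δl = 286.6 kN/m; ΣN' = 1085.9 kN/m; ΣW sinα = 495.7 kN/m
Resisting = 286.6 + 1085.9·tan25.0° = 286.6 + 506.4 = 793.0 kN/m
FS = 793.0 / 495.7 = 1.600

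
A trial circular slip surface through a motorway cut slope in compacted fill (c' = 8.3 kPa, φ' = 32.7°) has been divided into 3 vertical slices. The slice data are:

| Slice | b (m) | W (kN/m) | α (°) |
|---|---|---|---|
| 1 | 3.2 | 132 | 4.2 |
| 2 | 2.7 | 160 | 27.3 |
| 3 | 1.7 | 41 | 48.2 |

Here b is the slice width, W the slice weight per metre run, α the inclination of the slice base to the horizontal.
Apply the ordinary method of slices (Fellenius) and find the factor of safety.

FS = 2.34

Ordinary method of slices: FS = Σ[c'·Δl_i + (W_i cosα_i)·tanφ'] / Σ W_i sinα_i, with Δl_i = b_i / cosα_i.
Slice 1: Δl = 3.2/cos4.2° = 3.209 m; N'_1 = 132·cos4.2° = 131.6; c'Δl = 26.63; W sinα = 9.7
Slice 2: Δl = 2.7/cos27.3° = 3.038 m; N'_2 = 160·cos27.3° = 142.2; c'Δl = 25.22; W sinα = 73.4
Slice 3: Δl = 1.7/cos48.2° = 2.551 m; N'_3 = 41·cos48.2° = 27.3; c'Δl = 21.17; W sinα = 30.6
Σc'Δl = 73.0 kN/m; ΣN' = 301.2 kN/m; ΣW sinα = 113.6 kN/m
Resisting = 73.0 + 301.2·tan32.7° = 73.0 + 193.3 = 266.4 kN/m
FS = 266.4 / 113.6 = 2.344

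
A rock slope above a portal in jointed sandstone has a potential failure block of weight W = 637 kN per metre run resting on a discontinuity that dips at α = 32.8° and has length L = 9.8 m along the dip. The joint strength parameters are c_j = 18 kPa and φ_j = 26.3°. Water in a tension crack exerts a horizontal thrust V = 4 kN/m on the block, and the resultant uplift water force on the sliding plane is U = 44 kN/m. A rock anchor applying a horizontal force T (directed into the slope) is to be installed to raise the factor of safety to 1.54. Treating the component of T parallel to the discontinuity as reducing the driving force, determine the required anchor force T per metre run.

Resolving forces along and normal to the sliding plane, with the horizontal anchor force T adding T·sinα to the effective normal force and T·cosα acting up the plane against the driving force:
FS = [c_jL + (W cosα − U − V sinα + T sinα) tanφ_j] / [W sinα + V cosα − T cosα]
Without the anchor: N' = 489.3 kN/m, driving T_d = 348.4 kN/m, resisting R = 18·9.8 + 489.3·tan26.3° = 418.2 kN/m, FS = 1.20.
Setting FS = 1.54 and solving for T:
1.54·(348.4 − T cos32.8°) = 418.2 + T sin32.8°·tan26.3°
T·(sin32.8°·tan26.3° + 1.54·cos32.8°) = 1.54·348.4 − 418.2
T·(0.5417·0.4942 + 1.54·0.8406) = 536.6 − 418.2 = 118.4
T·1.5622 = 118.4
T = 75.8 kN/m

T = 76 kN/m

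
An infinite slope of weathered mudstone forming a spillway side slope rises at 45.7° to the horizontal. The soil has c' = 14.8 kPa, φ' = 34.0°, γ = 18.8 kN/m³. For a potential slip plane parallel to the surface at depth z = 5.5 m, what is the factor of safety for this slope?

For an infinite slope with a slip plane parallel to the surface (no pore pressure): FS = [c' + γz cos²β tanφ'] / [γz sinβ cosβ].
γz = 18.8·5.5 = 103.40 kN/m²
Numerator = 14.8 + 103.40·cos²45.7°·tan34.0° = 14.8 + 103.40·0.4878·0.6745 = 48.820 kPa
Denominator = 103.40·sin45.7°·cos45.7° = 103.40·0.7157·0.6984 = 51.685 kPa
FS = 48.820 / 51.685 = 0.945

FS = 0.94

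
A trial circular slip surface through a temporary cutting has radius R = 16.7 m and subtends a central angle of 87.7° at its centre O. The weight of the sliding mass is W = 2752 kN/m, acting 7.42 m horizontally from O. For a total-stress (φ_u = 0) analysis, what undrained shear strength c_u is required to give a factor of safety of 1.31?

FS = c_u·L_a·R / (W·d), so c_u = FS·W·d / (L_a·R).
Arc length L_a = R·θ = 16.7·(87.7°·π/180) = 16.7·1.5307 = 25.56 m
c_u = 1.31·2752·7.42 / (25.56·16.7) = 26750.0 / 426.88 = 62.66 kPa

c_u = 62.7 kPa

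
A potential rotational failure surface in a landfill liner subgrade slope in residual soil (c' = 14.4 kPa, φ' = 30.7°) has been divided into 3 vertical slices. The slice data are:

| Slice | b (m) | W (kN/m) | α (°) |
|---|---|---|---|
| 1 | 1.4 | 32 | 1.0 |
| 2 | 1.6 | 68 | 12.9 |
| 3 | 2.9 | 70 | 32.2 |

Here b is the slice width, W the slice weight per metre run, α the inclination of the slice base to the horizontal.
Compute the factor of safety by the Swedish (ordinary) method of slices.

Ordinary method of slices: FS = Σ[c'·Δl_i + (W_i cosα_i)·tanφ'] / Σ W_i sinα_i, with Δl_i = b_i / cosα_i.
Slice 1: Δl = 1.4/cos1.0° = 1.400 m; N'_1 = 32·cos1.0° = 32.0; c'Δl = 20.16; W sinα = 0.6
Slice 2: Δl = 1.6/cos12.9° = 1.641 m; N'_2 = 68·cos12.9° = 66.3; c'Δl = 23.64; W sinα = 15.2
Slice 3: Δl = 2.9/cos32.2° = 3.427 m; N'_3 = 70·cos32.2° = 59.2; c'Δl = 49.35; W sinα = 37.3
Σc'Δl = 93.2 kN/m; ΣN' = 157.5 kN/m; ΣW sinα = 53.0 kN/m
Resisting = 93.2 + 157.5·tan30.7° = 93.2 + 93.5 = 186.7 kN/m
FS = 186.7 / 53.0 = 3.519

FS = 3.52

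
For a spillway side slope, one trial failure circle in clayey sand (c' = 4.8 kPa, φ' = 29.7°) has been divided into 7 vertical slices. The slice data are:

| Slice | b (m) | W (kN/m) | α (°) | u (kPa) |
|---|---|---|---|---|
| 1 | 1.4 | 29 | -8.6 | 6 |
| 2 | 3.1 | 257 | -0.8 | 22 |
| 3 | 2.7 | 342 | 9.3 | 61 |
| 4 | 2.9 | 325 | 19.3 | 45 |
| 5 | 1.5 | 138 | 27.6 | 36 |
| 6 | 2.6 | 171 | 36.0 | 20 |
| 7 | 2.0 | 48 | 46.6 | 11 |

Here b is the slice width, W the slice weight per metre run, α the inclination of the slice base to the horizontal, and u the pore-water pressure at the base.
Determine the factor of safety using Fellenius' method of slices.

FS = 1.35

Ordinary method of slices: FS = Σ[c'·Δl_i + (W_i cosα_i − u_i·Δl_i)·tanφ'] / Σ W_i sinα_i, with Δl_i = b_i / cosα_i.
Slice 1: Δl = 1.4/cos(-8.6°) = 1.416 m; N'_1 = 29·cos(-8.6°) − 6·1.416 = 20.2; c'Δl = 6.80; W sinα = -4.3
Slice 2: Δl = 3.1/cos(-0.8°) = 3.100 m; N'_2 = 257·cos(-0.8°) − 22·3.100 = 188.8; c'Δl = 14.88; W sinα = -3.6
Slice 3: Δl = 2.7/cos9.3° = 2.736 m; N'_3 = 342·cos9.3° − 61·2.736 = 170.6; c'Δl = 13.13; W sinα = 55.3
Slice 4: Δl = 2.9/cos19.3° = 3.073 m; N'_4 = 325·cos19.3° − 45·3.073 = 168.5; c'Δl = 14.75; W sinα = 107.4
Slice 5: Δl = 1.5/cos27.6° = 1.693 m; N'_5 = 138·cos27.6° − 36·1.693 = 61.4; c'Δl = 8.12; W sinα = 63.9
Slice 6: Δl = 2.6/cos36.0° = 3.214 m; N'_6 = 171·cos36.0° − 20·3.214 = 74.1; c'Δl = 15.43; W sinα = 100.5
Slice 7: Δl = 2.0/cos46.6° = 2.911 m; N'_7 = 48·cos46.6° − 11·2.911 = 1.0; c'Δl = 13.97; W sinα = 34.9
Σc'Δl = 87.1 kN/m; ΣN' = 684.4 kN/m; ΣW sinα = 354.1 kN/m
Resisting = 87.1 + 684.4·tan29.7° = 87.1 + 390.4 = 477.5 kN/m
FS = 477.5 / 354.1 = 1.348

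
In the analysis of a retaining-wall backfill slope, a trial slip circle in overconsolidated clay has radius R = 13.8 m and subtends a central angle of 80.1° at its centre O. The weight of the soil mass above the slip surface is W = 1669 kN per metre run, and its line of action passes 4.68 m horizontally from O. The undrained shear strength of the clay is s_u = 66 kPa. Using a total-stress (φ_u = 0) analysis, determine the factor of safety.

Taking moments about the centre O, the resisting moment is provided by the undrained shear strength acting along the arc:
Arc length L_a = R·θ = 13.8·(80.1°·π/180) = 13.8·1.3980 = 19.29 m
M_R = s_u·L_a·R = 66·19.29·13.8 = 17571.6 kN·m/m
M_D = W·d = 1669·4.68 = 7810.9 kN·m/m
FS = M_R / M_D = 17571.6 / 7810.9 = 2.250

FS = 2.25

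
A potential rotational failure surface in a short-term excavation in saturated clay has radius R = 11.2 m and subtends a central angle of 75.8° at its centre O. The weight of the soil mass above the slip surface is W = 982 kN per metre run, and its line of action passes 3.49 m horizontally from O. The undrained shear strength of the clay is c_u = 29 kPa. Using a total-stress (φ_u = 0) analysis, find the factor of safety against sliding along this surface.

Taking moments about the centre O, the resisting moment is provided by the undrained shear strength acting along the arc:
Arc length L_a = R·θ = 11.2·(75.8°·π/180) = 11.2·1.3230 = 14.82 m
M_R = c_u·L_a·R = 29·14.82·11.2 = 4812.6 kN·m/m
M_D = W·d = 982·3.49 = 3427.2 kN·m/m
FS = M_R / M_D = 4812.6 / 3427.2 = 1.404

FS = 1.40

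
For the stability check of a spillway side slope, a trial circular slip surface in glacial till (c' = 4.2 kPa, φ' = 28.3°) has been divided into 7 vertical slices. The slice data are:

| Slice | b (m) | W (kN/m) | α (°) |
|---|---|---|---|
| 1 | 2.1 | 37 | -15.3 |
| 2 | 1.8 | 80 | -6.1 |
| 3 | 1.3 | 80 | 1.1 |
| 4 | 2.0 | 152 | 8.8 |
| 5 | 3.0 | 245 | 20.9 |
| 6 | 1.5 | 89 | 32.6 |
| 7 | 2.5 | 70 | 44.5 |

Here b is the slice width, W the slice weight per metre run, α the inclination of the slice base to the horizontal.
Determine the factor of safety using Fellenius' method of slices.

FS = 2.32

Ordinary method of slices: FS = Σ[c'·Δl_i + (W_i cosα_i)·tanφ'] / Σ W_i sinα_i, with Δl_i = b_i / cosα_i.
Slice 1: Δl = 2.1/cos(-15.3°) = 2.177 m; N'_1 = 37·cos(-15.3°) = 35.7; c'Δl = 9.14; W sinα = -9.8
Slice 2: Δl = 1.8/cos(-6.1°) = 1.810 m; N'_2 = 80·cos(-6.1°) = 79.5; c'Δl = 7.60; W sinα = -8.5
Slice 3: Δl = 1.3/cos1.1° = 1.300 m; N'_3 = 80·cos1.1° = 80.0; c'Δl = 5.46; W sinα = 1.5
Slice 4: Δl = 2.0/cos8.8° = 2.024 m; N'_4 = 152·cos8.8° = 150.2; c'Δl = 8.50; W sinα = 23.3
Slice 5: Δl = 3.0/cos20.9° = 3.211 m; N'_5 = 245·cos20.9° = 228.9; c'Δl = 13.49; W sinα = 87.4
Slice 6: Δl = 1.5/cos32.6° = 1.781 m; N'_6 = 89·cos32.6° = 75.0; c'Δl = 7.48; W sinα = 48.0
Slice 7: Δl = 2.5/cos44.5° = 3.505 m; N'_7 = 70·cos44.5° = 49.9; c'Δl = 14.72; W sinα = 49.1
Σc'Δl = 66.4 kN/m; ΣN' = 699.2 kN/m; ΣW sinα = 190.9 kN/m
Resisting = 66.4 + 699.2·tan28.3° = 66.4 + 376.5 = 442.9 kN/m
FS = 442.9 / 190.9 = 2.319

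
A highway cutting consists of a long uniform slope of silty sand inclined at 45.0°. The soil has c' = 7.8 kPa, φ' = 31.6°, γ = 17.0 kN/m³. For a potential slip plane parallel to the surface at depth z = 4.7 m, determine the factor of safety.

For an infinite slope with a slip plane parallel to the surface (no pore pressure): FS = [c' + γz cos²β tanφ'] / [γz sinβ cosβ].
γz = 17.0·4.7 = 79.90 kN/m²
Numerator = 7.8 + 79.90·cos²45.0°·tan31.6° = 7.8 + 79.90·0.5000·0.6152 = 32.377 kPa
Denominator = 79.90·sin45.0°·cos45.0° = 79.90·0.7071·0.7071 = 39.950 kPa
FS = 32.377 / 39.950 = 0.810

FS = 0.81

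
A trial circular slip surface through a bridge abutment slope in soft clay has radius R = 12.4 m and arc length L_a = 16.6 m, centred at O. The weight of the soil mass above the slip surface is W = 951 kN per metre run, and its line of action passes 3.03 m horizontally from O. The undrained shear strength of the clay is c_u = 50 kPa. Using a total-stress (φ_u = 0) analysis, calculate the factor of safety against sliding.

Taking moments about the centre O, the resisting moment is provided by the undrained shear strength acting along the arc:
M_R = c_u·L_a·R = 50·16.60·12.4 = 10292.0 kN·m/m
M_D = W·d = 951·3.03 = 2881.5 kN·m/m
FS = M_R / M_D = 10292.0 / 2881.5 = 3.572

FS = 3.57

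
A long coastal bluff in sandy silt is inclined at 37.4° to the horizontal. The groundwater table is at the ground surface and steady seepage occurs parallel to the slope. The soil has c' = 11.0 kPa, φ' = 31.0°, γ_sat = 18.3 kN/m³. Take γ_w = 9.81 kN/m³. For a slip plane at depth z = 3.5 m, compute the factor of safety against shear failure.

FS = 0.72

With seepage parallel to the slope and the water table at the surface, the effective normal stress on the slip plane uses the buoyant unit weight γ' = γ_sat − γ_w while the driving shear stress uses γ_sat:
FS = [c' + γ' z cos²β tanφ'] / [γ_sat z sinβ cosβ]
γ' = 18.3 − 9.81 = 8.49 kN/m³
Numerator = 11.0 + 8.49·3.5·cos²37.4°·tan31.0° = 11.0 + 8.49·3.5·0.6311·0.6009 = 22.268 kPa
Denominator = 18.3·3.5·sin37.4°·cos37.4° = 18.3·3.5·0.6074·0.7944 = 30.905 kPa
FS = 22.268 / 30.905 = 0.721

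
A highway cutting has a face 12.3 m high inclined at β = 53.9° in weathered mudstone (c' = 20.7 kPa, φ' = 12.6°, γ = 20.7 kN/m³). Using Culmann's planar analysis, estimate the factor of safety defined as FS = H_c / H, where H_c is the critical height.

H_c = (4c'/γ) · sinβ cosφ' / [1 − cos(β − φ')]
    = (4·20.7/20.7) · sin53.9°·cos12.6° / [1 − cos41.3°]
    = 4.000 · 0.7885 / 0.2487 = 12.68 m
FS = H_c / H = 12.68 / 12.3 = 1.031

FS = 1.03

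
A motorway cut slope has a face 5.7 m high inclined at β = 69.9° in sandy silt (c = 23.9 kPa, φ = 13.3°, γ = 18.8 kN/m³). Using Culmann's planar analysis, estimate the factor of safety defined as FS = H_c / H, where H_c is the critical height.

FS = 1.81

H_c = (4c/γ) · sinβ cosφ / [1 − cos(β − φ)]
    = (4·23.9/18.8) · sin69.9°·cos13.3° / [1 − cos56.6°]
    = 5.085 · 0.9139 / 0.4495 = 10.34 m
FS = H_c / H = 10.34 / 5.7 = 1.814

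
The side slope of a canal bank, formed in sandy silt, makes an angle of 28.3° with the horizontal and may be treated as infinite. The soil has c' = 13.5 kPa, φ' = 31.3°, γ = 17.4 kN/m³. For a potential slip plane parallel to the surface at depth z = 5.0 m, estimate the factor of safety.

FS = 1.50

For an infinite slope with a slip plane parallel to the surface (no pore pressure): FS = [c' + γz cos²β tanφ'] / [γz sinβ cosβ].
γz = 17.4·5.0 = 87.00 kN/m²
Numerator = 13.5 + 87.00·cos²28.3°·tan31.3° = 13.5 + 87.00·0.7752·0.6080 = 54.508 kPa
Denominator = 87.00·sin28.3°·cos28.3° = 87.00·0.4741·0.8805 = 36.316 kPa
FS = 54.508 / 36.316 = 1.501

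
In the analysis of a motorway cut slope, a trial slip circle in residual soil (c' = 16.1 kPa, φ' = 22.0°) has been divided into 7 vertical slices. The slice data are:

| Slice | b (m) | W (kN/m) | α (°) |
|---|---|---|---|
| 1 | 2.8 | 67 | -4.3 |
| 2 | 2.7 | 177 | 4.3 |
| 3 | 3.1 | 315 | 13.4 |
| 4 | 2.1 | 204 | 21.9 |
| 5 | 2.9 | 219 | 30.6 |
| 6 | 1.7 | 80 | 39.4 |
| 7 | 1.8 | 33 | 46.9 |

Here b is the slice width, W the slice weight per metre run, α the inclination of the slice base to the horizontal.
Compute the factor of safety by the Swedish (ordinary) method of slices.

FS = 2.09

Ordinary method of slices: FS = Σ[c'·Δl_i + (W_i cosα_i)·tanφ'] / Σ W_i sinα_i, with Δl_i = b_i / cosα_i.
Slice 1: Δl = 2.8/cos(-4.3°) = 2.808 m; N'_1 = 67·cos(-4.3°) = 66.8; c'Δl = 45.21; W sinα = -5.0
Slice 2: Δl = 2.7/cos4.3° = 2.708 m; N'_2 = 177·cos4.3° = 176.5; c'Δl = 43.59; W sinα = 13.3
Slice 3: Δl = 3.1/cos13.4° = 3.187 m; N'_3 = 315·cos13.4° = 306.4; c'Δl = 51.31; W sinα = 73.0
Slice 4: Δl = 2.1/cos21.9° = 2.263 m; N'_4 = 204·cos21.9° = 189.3; c'Δl = 36.44; W sinα = 76.1
Slice 5: Δl = 2.9/cos30.6° = 3.369 m; N'_5 = 219·cos30.6° = 188.5; c'Δl = 54.24; W sinα = 111.5
Slice 6: Δl = 1.7/cos39.4° = 2.200 m; N'_6 = 80·cos39.4° = 61.8; c'Δl = 35.42; W sinα = 50.8
Slice 7: Δl = 1.8/cos46.9° = 2.634 m; N'_7 = 33·cos46.9° = 22.5; c'Δl = 42.41; W sinα = 24.1
Σc'Δl = 308.6 kN/m; ΣN' = 1011.9 kN/m; ΣW sinα = 343.7 kN/m
Resisting = 308.6 + 1011.9·tan22.0° = 308.6 + 408.8 = 717.5 kN/m
FS = 717.5 / 343.7 = 2.087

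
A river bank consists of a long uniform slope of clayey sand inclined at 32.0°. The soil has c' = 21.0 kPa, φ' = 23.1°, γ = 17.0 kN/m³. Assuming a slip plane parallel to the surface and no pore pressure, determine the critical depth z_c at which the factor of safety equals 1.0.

Setting FS = 1.00 in FS = [c' + γz cos²β tanφ'] / [γz sinβ cosβ] and solving for z:
z = c' / [γ cosβ (FS·sinβ − cosβ·tanφ')]
  = 21.0 / [17.0·cos32.0°·(1.00·sin32.0° − cos32.0°·tan23.1°)]
  = 21.0 / [17.0·0.8480·(1.00·0.5299 − 0.8480·0.4265)]
  = 21.0 / 2.4249 = 8.660 m

z_c = 8.66 m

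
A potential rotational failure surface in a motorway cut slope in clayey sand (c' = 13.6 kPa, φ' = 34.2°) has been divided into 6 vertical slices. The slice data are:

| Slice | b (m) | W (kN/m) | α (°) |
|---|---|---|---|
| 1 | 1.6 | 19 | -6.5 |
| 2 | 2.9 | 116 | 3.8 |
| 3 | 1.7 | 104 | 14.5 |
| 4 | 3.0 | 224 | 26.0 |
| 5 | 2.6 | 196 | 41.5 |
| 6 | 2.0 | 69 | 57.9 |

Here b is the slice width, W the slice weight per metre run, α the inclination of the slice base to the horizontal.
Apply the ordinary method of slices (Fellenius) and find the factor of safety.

FS = 2.05

Ordinary method of slices: FS = Σ[c'·Δl_i + (W_i cosα_i)·tanφ'] / Σ W_i sinα_i, with Δl_i = b_i / cosα_i.
Slice 1: Δl = 1.6/cos(-6.5°) = 1.610 m; N'_1 = 19·cos(-6.5°) = 18.9; c'Δl = 21.90; W sinα = -2.2
Slice 2: Δl = 2.9/cos3.8° = 2.906 m; N'_2 = 116·cos3.8° = 115.7; c'Δl = 39.53; W sinα = 7.7
Slice 3: Δl = 1.7/cos14.5° = 1.756 m; N'_3 = 104·cos14.5° = 100.7; c'Δl = 23.88; W sinα = 26.0
Slice 4: Δl = 3.0/cos26.0° = 3.338 m; N'_4 = 224·cos26.0° = 201.3; c'Δl = 45.39; W sinα = 98.2
Slice 5: Δl = 2.6/cos41.5° = 3.472 m; N'_5 = 196·cos41.5° = 146.8; c'Δl = 47.21; W sinα = 129.9
Slice 6: Δl = 2.0/cos57.9° = 3.764 m; N'_6 = 69·cos57.9° = 36.7; c'Δl = 51.19; W sinα = 58.5
Σc'Δl = 229.1 kN/m; ΣN' = 620.1 kN/m; ΣW sinα = 318.1 kN/m
Resisting = 229.1 + 620.1·tan34.2° = 229.1 + 421.4 = 650.5 kN/m
FS = 650.5 / 318.1 = 2.045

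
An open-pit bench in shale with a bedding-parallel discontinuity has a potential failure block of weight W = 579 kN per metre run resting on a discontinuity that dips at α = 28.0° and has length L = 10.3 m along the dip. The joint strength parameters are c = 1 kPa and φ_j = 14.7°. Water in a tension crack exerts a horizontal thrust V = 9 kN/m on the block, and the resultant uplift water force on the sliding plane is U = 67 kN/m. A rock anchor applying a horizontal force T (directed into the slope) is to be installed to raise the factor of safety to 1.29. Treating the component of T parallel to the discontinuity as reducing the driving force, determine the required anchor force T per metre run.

Resolving forces along and normal to the sliding plane, with the horizontal anchor force T adding T·sinα to the effective normal force and T·cosα acting up the plane against the driving force:
FS = [cL + (W cosα − U − V sinα + T sinα) tanφ_j] / [W sinα + V cosα − T cosα]
Without the anchor: N' = 440.0 kN/m, driving T_d = 279.8 kN/m, resisting R = 1·10.3 + 440.0·tan14.7° = 125.7 kN/m, FS = 0.45.
Setting FS = 1.29 and solving for T:
1.29·(279.8 − T cos28.0°) = 125.7 + T sin28.0°·tan14.7°
T·(sin28.0°·tan14.7° + 1.29·cos28.0°) = 1.29·279.8 − 125.7
T·(0.4695·0.2623 + 1.29·0.8829) = 360.9 − 125.7 = 235.2
T·1.2622 = 235.2
T = 186.3 kN/m

T = 186 kN/m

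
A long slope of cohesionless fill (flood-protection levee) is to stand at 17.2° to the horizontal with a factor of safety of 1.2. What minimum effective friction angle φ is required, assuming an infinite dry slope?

φ = 20.4°

FS = tanφ/tanβ ⇒ tanφ = FS · tanβ = 1.2 · tan17.2° = 0.3715
φ = arctan(0.3715) = 20.38°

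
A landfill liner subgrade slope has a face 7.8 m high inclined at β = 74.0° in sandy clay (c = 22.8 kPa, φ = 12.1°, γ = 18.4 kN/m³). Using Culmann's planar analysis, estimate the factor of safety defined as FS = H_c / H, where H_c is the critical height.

H_c = (4c/γ) · sinβ cosφ / [1 − cos(β − φ)]
    = (4·22.8/18.4) · sin74.0°·cos12.1° / [1 − cos61.9°]
    = 4.957 · 0.9399 / 0.5290 = 8.81 m
FS = H_c / H = 8.81 / 7.8 = 1.129

FS = 1.13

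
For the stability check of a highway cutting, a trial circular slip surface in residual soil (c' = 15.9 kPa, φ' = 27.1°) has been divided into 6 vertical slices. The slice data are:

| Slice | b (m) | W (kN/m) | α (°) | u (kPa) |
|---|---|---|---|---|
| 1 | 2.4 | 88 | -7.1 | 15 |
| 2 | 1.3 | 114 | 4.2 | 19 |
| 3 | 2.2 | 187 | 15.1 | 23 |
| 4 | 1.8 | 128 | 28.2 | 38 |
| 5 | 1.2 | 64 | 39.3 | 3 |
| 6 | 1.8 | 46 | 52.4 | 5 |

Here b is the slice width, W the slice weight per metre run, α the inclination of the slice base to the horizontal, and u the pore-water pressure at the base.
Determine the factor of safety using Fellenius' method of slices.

FS = 2.09

Ordinary method of slices: FS = Σ[c'·Δl_i + (W_i cosα_i − u_i·Δl_i)·tanφ'] / Σ W_i sinα_i, with Δl_i = b_i / cosα_i.
Slice 1: Δl = 2.4/cos(-7.1°) = 2.419 m; N'_1 = 88·cos(-7.1°) − 15·2.419 = 51.0; c'Δl = 38.45; W sinα = -10.9
Slice 2: Δl = 1.3/cos4.2° = 1.304 m; N'_2 = 114·cos4.2° − 19·1.304 = 88.9; c'Δl = 20.73; W sinα = 8.3
Slice 3: Δl = 2.2/cos15.1° = 2.279 m; N'_3 = 187·cos15.1° − 23·2.279 = 128.1; c'Δl = 36.23; W sinα = 48.7
Slice 4: Δl = 1.8/cos28.2° = 2.042 m; N'_4 = 128·cos28.2° − 38·2.042 = 35.2; c'Δl = 32.47; W sinα = 60.5
Slice 5: Δl = 1.2/cos39.3° = 1.551 m; N'_5 = 64·cos39.3° − 3·1.551 = 44.9; c'Δl = 24.66; W sinα = 40.5
Slice 6: Δl = 1.8/cos52.4° = 2.950 m; N'_6 = 46·cos52.4° − 5·2.950 = 13.3; c'Δl = 46.91; W sinα = 36.4
Σc'Δl = 199.4 kN/m; ΣN' = 361.5 kN/m; ΣW sinα = 183.7 kN/m
Resisting = 199.4 + 361.5·tan27.1° = 199.4 + 185.0 = 384.4 kN/m
FS = 384.4 / 183.7 = 2.093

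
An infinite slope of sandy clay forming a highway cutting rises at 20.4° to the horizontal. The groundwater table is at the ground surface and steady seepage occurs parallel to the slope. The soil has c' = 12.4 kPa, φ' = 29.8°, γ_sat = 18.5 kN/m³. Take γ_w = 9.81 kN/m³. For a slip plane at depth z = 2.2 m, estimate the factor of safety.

FS = 1.66

With seepage parallel to the slope and the water table at the surface, the effective normal stress on the slip plane uses the buoyant unit weight γ' = γ_sat − γ_w while the driving shear stress uses γ_sat:
FS = [c' + γ' z cos²β tanφ'] / [γ_sat z sinβ cosβ]
γ' = 18.5 − 9.81 = 8.69 kN/m³
Numerator = 12.4 + 8.69·2.2·cos²20.4°·tan29.8° = 12.4 + 8.69·2.2·0.8785·0.5727 = 22.019 kPa
Denominator = 18.5·2.2·sin20.4°·cos20.4° = 18.5·2.2·0.3486·0.9373 = 13.297 kPa
FS = 22.019 / 13.297 = 1.656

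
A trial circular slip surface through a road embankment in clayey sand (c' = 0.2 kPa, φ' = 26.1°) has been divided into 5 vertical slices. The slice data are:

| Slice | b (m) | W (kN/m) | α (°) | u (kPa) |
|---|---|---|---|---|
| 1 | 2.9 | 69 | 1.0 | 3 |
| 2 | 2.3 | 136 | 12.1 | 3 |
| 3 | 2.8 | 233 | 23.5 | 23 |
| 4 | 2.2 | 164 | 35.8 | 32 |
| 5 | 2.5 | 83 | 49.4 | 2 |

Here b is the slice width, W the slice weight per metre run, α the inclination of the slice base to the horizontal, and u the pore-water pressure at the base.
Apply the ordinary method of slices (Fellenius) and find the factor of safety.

FS = 0.75

Ordinary method of slices: FS = Σ[c'·Δl_i + (W_i cosα_i − u_i·Δl_i)·tanφ'] / Σ W_i sinα_i, with Δl_i = b_i / cosα_i.
Slice 1: Δl = 2.9/cos1.0° = 2.900 m; N'_1 = 69·cos1.0° − 3·2.900 = 60.3; c'Δl = 0.58; W sinα = 1.2
Slice 2: Δl = 2.3/cos12.1° = 2.352 m; N'_2 = 136·cos12.1° − 3·2.352 = 125.9; c'Δl = 0.47; W sinα = 28.5
Slice 3: Δl = 2.8/cos23.5° = 3.053 m; N'_3 = 233·cos23.5° − 23·3.053 = 143.5; c'Δl = 0.61; W sinα = 92.9
Slice 4: Δl = 2.2/cos35.8° = 2.712 m; N'_4 = 164·cos35.8° − 32·2.712 = 46.2; c'Δl = 0.54; W sinα = 95.9
Slice 5: Δl = 2.5/cos49.4° = 3.842 m; N'_5 = 83·cos49.4° − 2·3.842 = 46.3; c'Δl = 0.77; W sinα = 63.0
Σc'Δl = 3.0 kN/m; ΣN' = 422.2 kN/m; ΣW sinα = 281.6 kN/m
Resisting = 3.0 + 422.2·tan26.1° = 3.0 + 206.8 = 209.8 kN/m
FS = 209.8 / 281.6 = 0.745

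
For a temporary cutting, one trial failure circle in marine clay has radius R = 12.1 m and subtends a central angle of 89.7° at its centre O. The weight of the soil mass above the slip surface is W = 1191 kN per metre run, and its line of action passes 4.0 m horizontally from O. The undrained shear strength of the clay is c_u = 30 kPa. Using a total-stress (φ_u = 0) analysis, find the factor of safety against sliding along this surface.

Taking moments about the centre O, the resisting moment is provided by the undrained shear strength acting along the arc:
Arc length L_a = R·θ = 12.1·(89.7°·π/180) = 12.1·1.5656 = 18.94 m
M_R = c_u·L_a·R = 30·18.94·12.1 = 6876.4 kN·m/m
M_D = W·d = 1191·4.0 = 4764.0 kN·m/m
FS = M_R / M_D = 6876.4 / 4764.0 = 1.443

FS = 1.44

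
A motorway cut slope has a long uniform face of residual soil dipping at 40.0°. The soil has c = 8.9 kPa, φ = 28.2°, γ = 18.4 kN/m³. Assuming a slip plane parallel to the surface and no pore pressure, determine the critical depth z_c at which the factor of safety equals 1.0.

z_c = 2.72 m

Setting FS = 1.00 in FS = [c + γz cos²β tanφ] / [γz sinβ cosβ] and solving for z:
z = c / [γ cosβ (FS·sinβ − cosβ·tanφ)]
  = 8.9 / [18.4·cos40.0°·(1.00·sin40.0° − cos40.0°·tan28.2°)]
  = 8.9 / [18.4·0.7660·(1.00·0.6428 − 0.7660·0.5362)]
  = 8.9 / 3.2706 = 2.721 m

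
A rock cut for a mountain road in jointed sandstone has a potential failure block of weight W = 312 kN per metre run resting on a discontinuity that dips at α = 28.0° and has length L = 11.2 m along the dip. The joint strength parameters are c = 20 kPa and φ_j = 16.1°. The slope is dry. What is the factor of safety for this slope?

Resolving the block weight along and normal to the plane and applying the Mohr–Coulomb strength on the joint:
N' = W cosα = 312·cos28.0° = 275.5 kN/m
Driving force T = W sinα = 312·sin28.0° = 146.5 kN/m
Resisting force R = c·L + N'·tanφ_j = 20·11.2 + 275.5·tan16.1° = 224.0 + 79.5 = 303.5 kN/m
FS = R / T = 303.5 / 146.5 = 2.072

FS = 2.07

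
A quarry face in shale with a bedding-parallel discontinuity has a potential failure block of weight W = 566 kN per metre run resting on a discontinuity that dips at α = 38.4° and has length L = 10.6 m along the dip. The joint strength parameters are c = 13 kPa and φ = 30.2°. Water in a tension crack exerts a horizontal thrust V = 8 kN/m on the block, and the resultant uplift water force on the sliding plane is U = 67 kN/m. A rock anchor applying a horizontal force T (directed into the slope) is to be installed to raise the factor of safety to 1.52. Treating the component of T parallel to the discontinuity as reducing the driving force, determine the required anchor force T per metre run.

T = 122 kN/m

Resolving forces along and normal to the sliding plane, with the horizontal anchor force T adding T·sinα to the effective normal force and T·cosα acting up the plane against the driving force:
FS = [cL + (W cosα − U − V sinα + T sinα) tanφ] / [W sinα + V cosα − T cosα]
Without the anchor: N' = 371.6 kN/m, driving T_d = 357.8 kN/m, resisting R = 13·10.6 + 371.6·tan30.2° = 354.1 kN/m, FS = 0.99.
Setting FS = 1.52 and solving for T:
1.52·(357.8 − T cos38.4°) = 354.1 + T sin38.4°·tan30.2°
T·(sin38.4°·tan30.2° + 1.52·cos38.4°) = 1.52·357.8 − 354.1
T·(0.6211·0.5820 + 1.52·0.7837) = 543.9 − 354.1 = 189.8
T·1.5527 = 189.8
T = 122.3 kN/m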